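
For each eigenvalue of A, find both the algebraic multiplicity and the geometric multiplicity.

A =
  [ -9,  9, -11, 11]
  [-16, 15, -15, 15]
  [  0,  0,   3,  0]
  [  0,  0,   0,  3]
λ = 3: alg = 4, geom = 2

Step 1 — factor the characteristic polynomial to read off the algebraic multiplicities:
  χ_A(x) = (x - 3)^4

Step 2 — compute geometric multiplicities via the rank-nullity identity g(λ) = n − rank(A − λI):
  rank(A − (3)·I) = 2, so dim ker(A − (3)·I) = n − 2 = 2

Summary:
  λ = 3: algebraic multiplicity = 4, geometric multiplicity = 2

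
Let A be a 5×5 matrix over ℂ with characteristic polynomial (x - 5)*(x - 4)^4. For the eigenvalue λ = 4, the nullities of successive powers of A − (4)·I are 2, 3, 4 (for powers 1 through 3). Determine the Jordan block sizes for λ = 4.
Block sizes for λ = 4: [3, 1]

From the dimensions of kernels of powers, the number of Jordan blocks of size at least j is d_j − d_{j−1} where d_j = dim ker(N^j) (with d_0 = 0). Computing the differences gives [2, 1, 1].
The number of blocks of size exactly k is (#blocks of size ≥ k) − (#blocks of size ≥ k + 1), so the partition is: 1 block(s) of size 1, 1 block(s) of size 3.
In nonincreasing order the block sizes are [3, 1].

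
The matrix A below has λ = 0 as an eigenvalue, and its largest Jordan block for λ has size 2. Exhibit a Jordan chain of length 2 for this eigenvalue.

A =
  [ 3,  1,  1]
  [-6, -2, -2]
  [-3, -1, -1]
A Jordan chain for λ = 0 of length 2:
v_1 = (3, -6, -3)ᵀ
v_2 = (1, 0, 0)ᵀ

Let N = A − (0)·I. We want v_2 with N^2 v_2 = 0 but N^1 v_2 ≠ 0; then v_{j-1} := N · v_j for j = 2, …, 2.

Pick v_2 = (1, 0, 0)ᵀ.
Then v_1 = N · v_2 = (3, -6, -3)ᵀ.

Sanity check: (A − (0)·I) v_1 = (0, 0, 0)ᵀ = 0. ✓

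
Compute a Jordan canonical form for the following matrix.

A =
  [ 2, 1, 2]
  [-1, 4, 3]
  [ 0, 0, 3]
J_3(3)

The characteristic polynomial is
  det(x·I − A) = x^3 - 9*x^2 + 27*x - 27 = (x - 3)^3

Eigenvalues and multiplicities (the geometric multiplicity of λ is n − rank(A − λI), which equals the number of Jordan blocks for λ):
  λ = 3: algebraic multiplicity = 3, geometric multiplicity = 1

Determining the block sizes for each eigenvalue:
  λ = 3: one block (gm = 1), so the single block has size am = 3 → block sizes [3]

Assembling the blocks gives a Jordan form
J =
  [3, 1, 0]
  [0, 3, 1]
  [0, 0, 3]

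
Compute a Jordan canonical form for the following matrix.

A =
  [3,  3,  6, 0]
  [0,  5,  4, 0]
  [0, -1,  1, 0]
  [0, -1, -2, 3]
J_2(3) ⊕ J_1(3) ⊕ J_1(3)

The characteristic polynomial is
  det(x·I − A) = x^4 - 12*x^3 + 54*x^2 - 108*x + 81 = (x - 3)^4

Eigenvalues and multiplicities (the geometric multiplicity of λ is n − rank(A − λI), which equals the number of Jordan blocks for λ):
  λ = 3: algebraic multiplicity = 4, geometric multiplicity = 3

Determining the block sizes for each eigenvalue:
  λ = 3: 3 blocks summing to 4 forces exactly one block of size 2 and the rest size 1 → block sizes [2, 1, 1]

Assembling the blocks gives a Jordan form
J =
  [3, 1, 0, 0]
  [0, 3, 0, 0]
  [0, 0, 3, 0]
  [0, 0, 0, 3]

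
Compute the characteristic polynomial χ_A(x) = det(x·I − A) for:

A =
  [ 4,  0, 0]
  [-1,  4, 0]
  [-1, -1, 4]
x^3 - 12*x^2 + 48*x - 64

Expanding det(x·I − A) (e.g. by cofactor expansion or by noting that A is similar to its Jordan form J, which has the same characteristic polynomial as A) gives
  χ_A(x) = x^3 - 12*x^2 + 48*x - 64
which factors as (x - 4)^3. The eigenvalues (with algebraic multiplicities) are λ = 4 with multiplicity 3.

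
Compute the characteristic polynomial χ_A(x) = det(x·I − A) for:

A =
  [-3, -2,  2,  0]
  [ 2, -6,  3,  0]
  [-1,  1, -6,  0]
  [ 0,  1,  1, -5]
x^4 + 20*x^3 + 150*x^2 + 500*x + 625

Expanding det(x·I − A) (e.g. by cofactor expansion or by noting that A is similar to its Jordan form J, which has the same characteristic polynomial as A) gives
  χ_A(x) = x^4 + 20*x^3 + 150*x^2 + 500*x + 625
which factors as (x + 5)^4. The eigenvalues (with algebraic multiplicities) are λ = -5 with multiplicity 4.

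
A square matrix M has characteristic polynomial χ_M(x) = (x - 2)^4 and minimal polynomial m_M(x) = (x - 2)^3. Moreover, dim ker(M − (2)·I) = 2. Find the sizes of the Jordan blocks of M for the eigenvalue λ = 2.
Block sizes for λ = 2: [3, 1]

Step 1 — from the characteristic polynomial, algebraic multiplicity of λ = 2 is 4. From dim ker(M − (2)·I) = 2, there are exactly 2 Jordan blocks for λ = 2.
Step 2 — from the minimal polynomial, the factor (x − 2)^3 tells us the largest block for λ = 2 has size 3.
Step 3 — with total size 4, 2 blocks, and largest block 3, the block sizes (in nonincreasing order) are [3, 1].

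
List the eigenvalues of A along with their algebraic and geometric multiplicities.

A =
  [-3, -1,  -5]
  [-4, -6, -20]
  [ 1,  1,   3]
λ = -2: alg = 3, geom = 2

Step 1 — factor the characteristic polynomial to read off the algebraic multiplicities:
  χ_A(x) = (x + 2)^3

Step 2 — compute geometric multiplicities via the rank-nullity identity g(λ) = n − rank(A − λI):
  rank(A − (-2)·I) = 1, so dim ker(A − (-2)·I) = n − 1 = 2

Summary:
  λ = -2: algebraic multiplicity = 3, geometric multiplicity = 2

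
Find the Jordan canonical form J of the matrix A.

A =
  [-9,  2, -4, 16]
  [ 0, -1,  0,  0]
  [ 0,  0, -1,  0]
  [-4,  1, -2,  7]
J_2(-1) ⊕ J_1(-1) ⊕ J_1(-1)

The characteristic polynomial is
  det(x·I − A) = x^4 + 4*x^3 + 6*x^2 + 4*x + 1 = (x + 1)^4

Eigenvalues and multiplicities (the geometric multiplicity of λ is n − rank(A − λI), which equals the number of Jordan blocks for λ):
  λ = -1: algebraic multiplicity = 4, geometric multiplicity = 3

Determining the block sizes for each eigenvalue:
  λ = -1: 3 blocks summing to 4 forces exactly one block of size 2 and the rest size 1 → block sizes [2, 1, 1]

Assembling the blocks gives a Jordan form
J =
  [-1,  1,  0,  0]
  [ 0, -1,  0,  0]
  [ 0,  0, -1,  0]
  [ 0,  0,  0, -1]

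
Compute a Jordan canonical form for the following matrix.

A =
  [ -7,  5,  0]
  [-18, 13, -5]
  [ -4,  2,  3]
J_3(3)

The characteristic polynomial is
  det(x·I − A) = x^3 - 9*x^2 + 27*x - 27 = (x - 3)^3

Eigenvalues and multiplicities (the geometric multiplicity of λ is n − rank(A − λI), which equals the number of Jordan blocks for λ):
  λ = 3: algebraic multiplicity = 3, geometric multiplicity = 1

Determining the block sizes for each eigenvalue:
  λ = 3: one block (gm = 1), so the single block has size am = 3 → block sizes [3]

Assembling the blocks gives a Jordan form
J =
  [3, 1, 0]
  [0, 3, 1]
  [0, 0, 3]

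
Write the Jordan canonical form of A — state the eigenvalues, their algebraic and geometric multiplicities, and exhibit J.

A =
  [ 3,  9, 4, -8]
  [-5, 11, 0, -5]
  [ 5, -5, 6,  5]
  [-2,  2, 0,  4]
J_3(6) ⊕ J_1(6)

The characteristic polynomial is
  det(x·I − A) = x^4 - 24*x^3 + 216*x^2 - 864*x + 1296 = (x - 6)^4

Eigenvalues and multiplicities (the geometric multiplicity of λ is n − rank(A − λI), which equals the number of Jordan blocks for λ):
  λ = 6: algebraic multiplicity = 4, geometric multiplicity = 2

Determining the block sizes for each eigenvalue:
  λ = 6: with am = 4 and gm = 2, the partition is not yet determined (e.g. several partitions of 4 into 2 parts exist). Let N = A − (6)·I. Computing rank(N^1) = 2, rank(N^2) = 1, rank(N^3) = 0; the number of blocks of size ≥ j is rank(N^{j−1}) − rank(N^j), giving [2, 1, 1]. So we have 1 block(s) of size 3, 1 block(s) of size 1 → block sizes [3, 1]

Assembling the blocks gives a Jordan form
J =
  [6, 1, 0, 0]
  [0, 6, 1, 0]
  [0, 0, 6, 0]
  [0, 0, 0, 6]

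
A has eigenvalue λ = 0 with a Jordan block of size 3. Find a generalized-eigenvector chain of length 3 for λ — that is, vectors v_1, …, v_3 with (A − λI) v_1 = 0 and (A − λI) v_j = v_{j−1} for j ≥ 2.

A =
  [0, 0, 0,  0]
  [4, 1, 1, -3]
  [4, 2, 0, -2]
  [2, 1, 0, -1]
A Jordan chain for λ = 0 of length 3:
v_1 = (0, 2, 4, 2)ᵀ
v_2 = (0, 4, 4, 2)ᵀ
v_3 = (1, 0, 0, 0)ᵀ

Let N = A − (0)·I. We want v_3 with N^3 v_3 = 0 but N^2 v_3 ≠ 0; then v_{j-1} := N · v_j for j = 3, …, 2.

Pick v_3 = (1, 0, 0, 0)ᵀ.
Then v_2 = N · v_3 = (0, 4, 4, 2)ᵀ.
Then v_1 = N · v_2 = (0, 2, 4, 2)ᵀ.

Sanity check: (A − (0)·I) v_1 = (0, 0, 0, 0)ᵀ = 0. ✓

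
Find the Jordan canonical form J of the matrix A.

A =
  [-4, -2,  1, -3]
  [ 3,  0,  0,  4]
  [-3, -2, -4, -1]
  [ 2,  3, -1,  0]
J_3(-3) ⊕ J_1(1)

The characteristic polynomial is
  det(x·I − A) = x^4 + 8*x^3 + 18*x^2 - 27 = (x - 1)*(x + 3)^3

Eigenvalues and multiplicities (the geometric multiplicity of λ is n − rank(A − λI), which equals the number of Jordan blocks for λ):
  λ = -3: algebraic multiplicity = 3, geometric multiplicity = 1
  λ = 1: algebraic multiplicity = 1, geometric multiplicity = 1

Determining the block sizes for each eigenvalue:
  λ = -3: one block (gm = 1), so the single block has size am = 3 → block sizes [3]
  λ = 1: one block (gm = 1), so the single block has size am = 1 → block sizes [1]

Assembling the blocks gives a Jordan form
J =
  [-3,  1,  0, 0]
  [ 0, -3,  1, 0]
  [ 0,  0, -3, 0]
  [ 0,  0,  0, 1]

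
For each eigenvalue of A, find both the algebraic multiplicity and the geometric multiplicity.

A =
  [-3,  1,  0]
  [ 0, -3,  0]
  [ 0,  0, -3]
λ = -3: alg = 3, geom = 2

Step 1 — factor the characteristic polynomial to read off the algebraic multiplicities:
  χ_A(x) = (x + 3)^3

Step 2 — compute geometric multiplicities via the rank-nullity identity g(λ) = n − rank(A − λI):
  rank(A − (-3)·I) = 1, so dim ker(A − (-3)·I) = n − 1 = 2

Summary:
  λ = -3: algebraic multiplicity = 3, geometric multiplicity = 2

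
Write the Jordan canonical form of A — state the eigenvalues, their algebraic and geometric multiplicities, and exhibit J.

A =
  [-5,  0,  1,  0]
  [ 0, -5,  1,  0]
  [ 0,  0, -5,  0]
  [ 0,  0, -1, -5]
J_2(-5) ⊕ J_1(-5) ⊕ J_1(-5)

The characteristic polynomial is
  det(x·I − A) = x^4 + 20*x^3 + 150*x^2 + 500*x + 625 = (x + 5)^4

Eigenvalues and multiplicities (the geometric multiplicity of λ is n − rank(A − λI), which equals the number of Jordan blocks for λ):
  λ = -5: algebraic multiplicity = 4, geometric multiplicity = 3

Determining the block sizes for each eigenvalue:
  λ = -5: 3 blocks summing to 4 forces exactly one block of size 2 and the rest size 1 → block sizes [2, 1, 1]

Assembling the blocks gives a Jordan form
J =
  [-5,  1,  0,  0]
  [ 0, -5,  0,  0]
  [ 0,  0, -5,  0]
  [ 0,  0,  0, -5]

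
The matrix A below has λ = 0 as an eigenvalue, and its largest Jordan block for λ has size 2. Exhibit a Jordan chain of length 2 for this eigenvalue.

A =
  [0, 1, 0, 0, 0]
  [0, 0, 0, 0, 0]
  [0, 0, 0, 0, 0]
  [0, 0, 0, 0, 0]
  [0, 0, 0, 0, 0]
A Jordan chain for λ = 0 of length 2:
v_1 = (1, 0, 0, 0, 0)ᵀ
v_2 = (0, 1, 0, 0, 0)ᵀ

Let N = A − (0)·I. We want v_2 with N^2 v_2 = 0 but N^1 v_2 ≠ 0; then v_{j-1} := N · v_j for j = 2, …, 2.

Pick v_2 = (0, 1, 0, 0, 0)ᵀ.
Then v_1 = N · v_2 = (1, 0, 0, 0, 0)ᵀ.

Sanity check: (A − (0)·I) v_1 = (0, 0, 0, 0, 0)ᵀ = 0. ✓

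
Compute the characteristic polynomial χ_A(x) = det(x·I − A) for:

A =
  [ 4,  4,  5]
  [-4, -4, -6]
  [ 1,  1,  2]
x^3 - 2*x^2 + x

Expanding det(x·I − A) (e.g. by cofactor expansion or by noting that A is similar to its Jordan form J, which has the same characteristic polynomial as A) gives
  χ_A(x) = x^3 - 2*x^2 + x
which factors as x*(x - 1)^2. The eigenvalues (with algebraic multiplicities) are λ = 0 with multiplicity 1, λ = 1 with multiplicity 2.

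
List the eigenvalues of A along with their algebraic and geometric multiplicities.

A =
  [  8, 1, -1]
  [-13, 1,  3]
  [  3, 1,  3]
λ = 4: alg = 3, geom = 1

Step 1 — factor the characteristic polynomial to read off the algebraic multiplicities:
  χ_A(x) = (x - 4)^3

Step 2 — compute geometric multiplicities via the rank-nullity identity g(λ) = n − rank(A − λI):
  rank(A − (4)·I) = 2, so dim ker(A − (4)·I) = n − 2 = 1

Summary:
  λ = 4: algebraic multiplicity = 3, geometric multiplicity = 1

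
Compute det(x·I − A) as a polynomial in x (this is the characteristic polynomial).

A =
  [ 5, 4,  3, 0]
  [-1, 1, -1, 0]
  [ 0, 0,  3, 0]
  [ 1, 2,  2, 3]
x^4 - 12*x^3 + 54*x^2 - 108*x + 81

Expanding det(x·I − A) (e.g. by cofactor expansion or by noting that A is similar to its Jordan form J, which has the same characteristic polynomial as A) gives
  χ_A(x) = x^4 - 12*x^3 + 54*x^2 - 108*x + 81
which factors as (x - 3)^4. The eigenvalues (with algebraic multiplicities) are λ = 3 with multiplicity 4.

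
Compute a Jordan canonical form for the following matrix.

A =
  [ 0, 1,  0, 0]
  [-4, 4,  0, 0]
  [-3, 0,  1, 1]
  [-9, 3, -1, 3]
J_2(2) ⊕ J_2(2)

The characteristic polynomial is
  det(x·I − A) = x^4 - 8*x^3 + 24*x^2 - 32*x + 16 = (x - 2)^4

Eigenvalues and multiplicities (the geometric multiplicity of λ is n − rank(A − λI), which equals the number of Jordan blocks for λ):
  λ = 2: algebraic multiplicity = 4, geometric multiplicity = 2

Determining the block sizes for each eigenvalue:
  λ = 2: with am = 4 and gm = 2, the partition is not yet determined (e.g. several partitions of 4 into 2 parts exist). Let N = A − (2)·I. Computing rank(N^1) = 2, rank(N^2) = 0; the number of blocks of size ≥ j is rank(N^{j−1}) − rank(N^j), giving [2, 2]. So we have 2 block(s) of size 2 → block sizes [2, 2]

Assembling the blocks gives a Jordan form
J =
  [2, 1, 0, 0]
  [0, 2, 0, 0]
  [0, 0, 2, 1]
  [0, 0, 0, 2]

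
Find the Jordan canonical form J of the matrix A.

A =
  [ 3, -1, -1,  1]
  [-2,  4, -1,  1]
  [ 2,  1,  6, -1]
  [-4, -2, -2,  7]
J_2(5) ⊕ J_1(5) ⊕ J_1(5)

The characteristic polynomial is
  det(x·I − A) = x^4 - 20*x^3 + 150*x^2 - 500*x + 625 = (x - 5)^4

Eigenvalues and multiplicities (the geometric multiplicity of λ is n − rank(A − λI), which equals the number of Jordan blocks for λ):
  λ = 5: algebraic multiplicity = 4, geometric multiplicity = 3

Determining the block sizes for each eigenvalue:
  λ = 5: 3 blocks summing to 4 forces exactly one block of size 2 and the rest size 1 → block sizes [2, 1, 1]

Assembling the blocks gives a Jordan form
J =
  [5, 1, 0, 0]
  [0, 5, 0, 0]
  [0, 0, 5, 0]
  [0, 0, 0, 5]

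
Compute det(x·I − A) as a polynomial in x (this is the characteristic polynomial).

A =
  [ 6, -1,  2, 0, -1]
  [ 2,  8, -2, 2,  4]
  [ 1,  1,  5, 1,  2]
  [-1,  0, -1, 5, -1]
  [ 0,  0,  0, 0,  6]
x^5 - 30*x^4 + 360*x^3 - 2160*x^2 + 6480*x - 7776

Expanding det(x·I − A) (e.g. by cofactor expansion or by noting that A is similar to its Jordan form J, which has the same characteristic polynomial as A) gives
  χ_A(x) = x^5 - 30*x^4 + 360*x^3 - 2160*x^2 + 6480*x - 7776
which factors as (x - 6)^5. The eigenvalues (with algebraic multiplicities) are λ = 6 with multiplicity 5.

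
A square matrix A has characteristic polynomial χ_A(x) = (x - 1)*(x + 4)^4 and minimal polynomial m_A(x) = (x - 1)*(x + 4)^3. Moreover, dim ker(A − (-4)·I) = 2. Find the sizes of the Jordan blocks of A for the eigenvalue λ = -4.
Block sizes for λ = -4: [3, 1]

Step 1 — from the characteristic polynomial, algebraic multiplicity of λ = -4 is 4. From dim ker(A − (-4)·I) = 2, there are exactly 2 Jordan blocks for λ = -4.
Step 2 — from the minimal polynomial, the factor (x + 4)^3 tells us the largest block for λ = -4 has size 3.
Step 3 — with total size 4, 2 blocks, and largest block 3, the block sizes (in nonincreasing order) are [3, 1].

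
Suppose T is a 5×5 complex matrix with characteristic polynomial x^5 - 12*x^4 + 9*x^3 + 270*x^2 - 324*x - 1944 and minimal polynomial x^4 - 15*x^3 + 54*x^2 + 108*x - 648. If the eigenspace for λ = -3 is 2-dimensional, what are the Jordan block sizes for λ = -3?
Block sizes for λ = -3: [1, 1]

Step 1 — from the characteristic polynomial, algebraic multiplicity of λ = -3 is 2. From dim ker(T − (-3)·I) = 2, there are exactly 2 Jordan blocks for λ = -3.
Step 2 — from the minimal polynomial, the factor (x + 3) tells us the largest block for λ = -3 has size 1.
Step 3 — with total size 2, 2 blocks, and largest block 1, the block sizes (in nonincreasing order) are [1, 1].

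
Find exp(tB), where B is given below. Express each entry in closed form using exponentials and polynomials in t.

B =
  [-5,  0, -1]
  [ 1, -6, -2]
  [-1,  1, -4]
e^{tB} =
  [t^2*exp(-5*t)/2 + exp(-5*t), -t^2*exp(-5*t)/2, -t^2*exp(-5*t)/2 - t*exp(-5*t)]
  [t^2*exp(-5*t)/2 + t*exp(-5*t), -t^2*exp(-5*t)/2 - t*exp(-5*t) + exp(-5*t), -t^2*exp(-5*t)/2 - 2*t*exp(-5*t)]
  [-t*exp(-5*t), t*exp(-5*t), t*exp(-5*t) + exp(-5*t)]

Strategy: write B = P · J · P⁻¹ where J is a Jordan canonical form, so e^{tB} = P · e^{tJ} · P⁻¹, and e^{tJ} can be computed block-by-block.

B has Jordan form
J =
  [-5,  1,  0]
  [ 0, -5,  1]
  [ 0,  0, -5]
(up to reordering of blocks).

Per-block formulas:
  For a 3×3 Jordan block J_3(-5): exp(t · J_3(-5)) = e^(-5t)·(I + t·N + (t^2/2)·N^2), where N is the 3×3 nilpotent shift.

After assembling e^{tJ} and conjugating by P, we get:

e^{tB} =
  [t^2*exp(-5*t)/2 + exp(-5*t), -t^2*exp(-5*t)/2, -t^2*exp(-5*t)/2 - t*exp(-5*t)]
  [t^2*exp(-5*t)/2 + t*exp(-5*t), -t^2*exp(-5*t)/2 - t*exp(-5*t) + exp(-5*t), -t^2*exp(-5*t)/2 - 2*t*exp(-5*t)]
  [-t*exp(-5*t), t*exp(-5*t), t*exp(-5*t) + exp(-5*t)]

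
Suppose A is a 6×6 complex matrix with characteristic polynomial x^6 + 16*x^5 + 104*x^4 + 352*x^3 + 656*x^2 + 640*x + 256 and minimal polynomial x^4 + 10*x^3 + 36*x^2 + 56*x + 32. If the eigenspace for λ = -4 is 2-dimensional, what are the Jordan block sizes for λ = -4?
Block sizes for λ = -4: [1, 1]

Step 1 — from the characteristic polynomial, algebraic multiplicity of λ = -4 is 2. From dim ker(A − (-4)·I) = 2, there are exactly 2 Jordan blocks for λ = -4.
Step 2 — from the minimal polynomial, the factor (x + 4) tells us the largest block for λ = -4 has size 1.
Step 3 — with total size 2, 2 blocks, and largest block 1, the block sizes (in nonincreasing order) are [1, 1].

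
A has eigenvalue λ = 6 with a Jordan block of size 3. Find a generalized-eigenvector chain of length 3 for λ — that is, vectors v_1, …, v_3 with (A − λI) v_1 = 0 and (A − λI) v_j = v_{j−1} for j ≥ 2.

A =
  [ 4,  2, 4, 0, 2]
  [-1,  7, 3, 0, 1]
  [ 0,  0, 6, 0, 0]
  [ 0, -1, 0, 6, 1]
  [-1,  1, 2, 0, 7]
A Jordan chain for λ = 6 of length 3:
v_1 = (2, 1, 0, -1, 1)ᵀ
v_2 = (4, 3, 0, 0, 2)ᵀ
v_3 = (0, 0, 1, 0, 0)ᵀ

Let N = A − (6)·I. We want v_3 with N^3 v_3 = 0 but N^2 v_3 ≠ 0; then v_{j-1} := N · v_j for j = 3, …, 2.

Pick v_3 = (0, 0, 1, 0, 0)ᵀ.
Then v_2 = N · v_3 = (4, 3, 0, 0, 2)ᵀ.
Then v_1 = N · v_2 = (2, 1, 0, -1, 1)ᵀ.

Sanity check: (A − (6)·I) v_1 = (0, 0, 0, 0, 0)ᵀ = 0. ✓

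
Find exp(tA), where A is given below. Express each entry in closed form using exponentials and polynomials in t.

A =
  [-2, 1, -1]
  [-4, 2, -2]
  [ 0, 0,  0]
e^{tA} =
  [1 - 2*t, t, -t]
  [-4*t, 2*t + 1, -2*t]
  [0, 0, 1]

Strategy: write A = P · J · P⁻¹ where J is a Jordan canonical form, so e^{tA} = P · e^{tJ} · P⁻¹, and e^{tJ} can be computed block-by-block.

A has Jordan form
J =
  [0, 1, 0]
  [0, 0, 0]
  [0, 0, 0]
(up to reordering of blocks).

Per-block formulas:
  For a 2×2 Jordan block J_2(0): exp(t · J_2(0)) = e^(0t)·(I + t·N), where N is the 2×2 nilpotent shift.
  For a 1×1 block at λ = 0: exp(t · [0]) = [e^(0t)].

After assembling e^{tJ} and conjugating by P, we get:

e^{tA} =
  [1 - 2*t, t, -t]
  [-4*t, 2*t + 1, -2*t]
  [0, 0, 1]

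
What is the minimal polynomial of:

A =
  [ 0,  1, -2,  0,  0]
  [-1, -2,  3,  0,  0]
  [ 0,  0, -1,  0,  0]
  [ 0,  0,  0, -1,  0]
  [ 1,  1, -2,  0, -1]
x^3 + 3*x^2 + 3*x + 1

The characteristic polynomial is χ_A(x) = (x + 1)^5, so the eigenvalues are known. The minimal polynomial is
  m_A(x) = Π_λ (x − λ)^{k_λ}
where k_λ is the size of the *largest* Jordan block for λ (equivalently, the smallest k with (A − λI)^k v = 0 for every generalised eigenvector v of λ).

  λ = -1: largest Jordan block has size 3, contributing (x + 1)^3

So m_A(x) = (x + 1)^3 = x^3 + 3*x^2 + 3*x + 1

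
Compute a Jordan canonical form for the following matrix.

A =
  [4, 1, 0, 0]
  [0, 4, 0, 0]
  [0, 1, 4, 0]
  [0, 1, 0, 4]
J_2(4) ⊕ J_1(4) ⊕ J_1(4)

The characteristic polynomial is
  det(x·I − A) = x^4 - 16*x^3 + 96*x^2 - 256*x + 256 = (x - 4)^4

Eigenvalues and multiplicities (the geometric multiplicity of λ is n − rank(A − λI), which equals the number of Jordan blocks for λ):
  λ = 4: algebraic multiplicity = 4, geometric multiplicity = 3

Determining the block sizes for each eigenvalue:
  λ = 4: 3 blocks summing to 4 forces exactly one block of size 2 and the rest size 1 → block sizes [2, 1, 1]

Assembling the blocks gives a Jordan form
J =
  [4, 1, 0, 0]
  [0, 4, 0, 0]
  [0, 0, 4, 0]
  [0, 0, 0, 4]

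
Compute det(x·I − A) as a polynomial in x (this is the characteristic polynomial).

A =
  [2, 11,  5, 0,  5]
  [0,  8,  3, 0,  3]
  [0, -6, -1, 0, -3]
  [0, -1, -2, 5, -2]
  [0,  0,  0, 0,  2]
x^5 - 16*x^4 + 97*x^3 - 278*x^2 + 380*x - 200

Expanding det(x·I − A) (e.g. by cofactor expansion or by noting that A is similar to its Jordan form J, which has the same characteristic polynomial as A) gives
  χ_A(x) = x^5 - 16*x^4 + 97*x^3 - 278*x^2 + 380*x - 200
which factors as (x - 5)^2*(x - 2)^3. The eigenvalues (with algebraic multiplicities) are λ = 2 with multiplicity 3, λ = 5 with multiplicity 2.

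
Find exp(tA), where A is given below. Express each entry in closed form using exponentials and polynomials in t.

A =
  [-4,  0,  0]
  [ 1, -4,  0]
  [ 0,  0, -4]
e^{tA} =
  [exp(-4*t), 0, 0]
  [t*exp(-4*t), exp(-4*t), 0]
  [0, 0, exp(-4*t)]

Strategy: write A = P · J · P⁻¹ where J is a Jordan canonical form, so e^{tA} = P · e^{tJ} · P⁻¹, and e^{tJ} can be computed block-by-block.

A has Jordan form
J =
  [-4,  1,  0]
  [ 0, -4,  0]
  [ 0,  0, -4]
(up to reordering of blocks).

Per-block formulas:
  For a 1×1 block at λ = -4: exp(t · [-4]) = [e^(-4t)].
  For a 2×2 Jordan block J_2(-4): exp(t · J_2(-4)) = e^(-4t)·(I + t·N), where N is the 2×2 nilpotent shift.

After assembling e^{tJ} and conjugating by P, we get:

e^{tA} =
  [exp(-4*t), 0, 0]
  [t*exp(-4*t), exp(-4*t), 0]
  [0, 0, exp(-4*t)]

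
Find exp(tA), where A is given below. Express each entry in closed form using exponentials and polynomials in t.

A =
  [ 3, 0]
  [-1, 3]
e^{tA} =
  [exp(3*t), 0]
  [-t*exp(3*t), exp(3*t)]

Strategy: write A = P · J · P⁻¹ where J is a Jordan canonical form, so e^{tA} = P · e^{tJ} · P⁻¹, and e^{tJ} can be computed block-by-block.

A has Jordan form
J =
  [3, 1]
  [0, 3]
(up to reordering of blocks).

Per-block formulas:
  For a 2×2 Jordan block J_2(3): exp(t · J_2(3)) = e^(3t)·(I + t·N), where N is the 2×2 nilpotent shift.

After assembling e^{tJ} and conjugating by P, we get:

e^{tA} =
  [exp(3*t), 0]
  [-t*exp(3*t), exp(3*t)]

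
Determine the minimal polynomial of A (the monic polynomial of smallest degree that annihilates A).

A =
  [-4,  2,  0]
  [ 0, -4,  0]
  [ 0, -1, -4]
x^2 + 8*x + 16

The characteristic polynomial is χ_A(x) = (x + 4)^3, so the eigenvalues are known. The minimal polynomial is
  m_A(x) = Π_λ (x − λ)^{k_λ}
where k_λ is the size of the *largest* Jordan block for λ (equivalently, the smallest k with (A − λI)^k v = 0 for every generalised eigenvector v of λ).

  λ = -4: largest Jordan block has size 2, contributing (x + 4)^2

So m_A(x) = (x + 4)^2 = x^2 + 8*x + 16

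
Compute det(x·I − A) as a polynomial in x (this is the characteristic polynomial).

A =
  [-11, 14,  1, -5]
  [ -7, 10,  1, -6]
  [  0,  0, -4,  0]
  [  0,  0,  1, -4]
x^4 + 9*x^3 + 12*x^2 - 80*x - 192

Expanding det(x·I − A) (e.g. by cofactor expansion or by noting that A is similar to its Jordan form J, which has the same characteristic polynomial as A) gives
  χ_A(x) = x^4 + 9*x^3 + 12*x^2 - 80*x - 192
which factors as (x - 3)*(x + 4)^3. The eigenvalues (with algebraic multiplicities) are λ = -4 with multiplicity 3, λ = 3 with multiplicity 1.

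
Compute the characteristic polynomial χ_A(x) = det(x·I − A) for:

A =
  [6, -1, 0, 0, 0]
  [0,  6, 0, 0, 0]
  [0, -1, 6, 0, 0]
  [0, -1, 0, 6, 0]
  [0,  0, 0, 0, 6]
x^5 - 30*x^4 + 360*x^3 - 2160*x^2 + 6480*x - 7776

Expanding det(x·I − A) (e.g. by cofactor expansion or by noting that A is similar to its Jordan form J, which has the same characteristic polynomial as A) gives
  χ_A(x) = x^5 - 30*x^4 + 360*x^3 - 2160*x^2 + 6480*x - 7776
which factors as (x - 6)^5. The eigenvalues (with algebraic multiplicities) are λ = 6 with multiplicity 5.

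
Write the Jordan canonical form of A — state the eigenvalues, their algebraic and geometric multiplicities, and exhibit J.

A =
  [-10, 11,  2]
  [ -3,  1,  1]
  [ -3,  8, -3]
J_3(-4)

The characteristic polynomial is
  det(x·I − A) = x^3 + 12*x^2 + 48*x + 64 = (x + 4)^3

Eigenvalues and multiplicities (the geometric multiplicity of λ is n − rank(A − λI), which equals the number of Jordan blocks for λ):
  λ = -4: algebraic multiplicity = 3, geometric multiplicity = 1

Determining the block sizes for each eigenvalue:
  λ = -4: one block (gm = 1), so the single block has size am = 3 → block sizes [3]

Assembling the blocks gives a Jordan form
J =
  [-4,  1,  0]
  [ 0, -4,  1]
  [ 0,  0, -4]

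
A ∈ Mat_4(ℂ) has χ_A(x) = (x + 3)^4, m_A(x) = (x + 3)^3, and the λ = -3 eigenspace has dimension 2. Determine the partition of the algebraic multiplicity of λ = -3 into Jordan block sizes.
Block sizes for λ = -3: [3, 1]

Step 1 — from the characteristic polynomial, algebraic multiplicity of λ = -3 is 4. From dim ker(A − (-3)·I) = 2, there are exactly 2 Jordan blocks for λ = -3.
Step 2 — from the minimal polynomial, the factor (x + 3)^3 tells us the largest block for λ = -3 has size 3.
Step 3 — with total size 4, 2 blocks, and largest block 3, the block sizes (in nonincreasing order) are [3, 1].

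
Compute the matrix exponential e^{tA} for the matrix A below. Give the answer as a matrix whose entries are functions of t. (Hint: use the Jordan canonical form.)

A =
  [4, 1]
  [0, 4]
e^{tA} =
  [exp(4*t), t*exp(4*t)]
  [0, exp(4*t)]

Strategy: write A = P · J · P⁻¹ where J is a Jordan canonical form, so e^{tA} = P · e^{tJ} · P⁻¹, and e^{tJ} can be computed block-by-block.

A has Jordan form
J =
  [4, 1]
  [0, 4]
(up to reordering of blocks).

Per-block formulas:
  For a 2×2 Jordan block J_2(4): exp(t · J_2(4)) = e^(4t)·(I + t·N), where N is the 2×2 nilpotent shift.

After assembling e^{tJ} and conjugating by P, we get:

e^{tA} =
  [exp(4*t), t*exp(4*t)]
  [0, exp(4*t)]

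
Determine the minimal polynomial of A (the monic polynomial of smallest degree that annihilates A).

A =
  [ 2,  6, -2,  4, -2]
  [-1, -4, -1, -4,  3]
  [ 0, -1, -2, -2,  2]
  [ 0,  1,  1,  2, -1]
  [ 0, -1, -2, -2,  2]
x^3

The characteristic polynomial is χ_A(x) = x^5, so the eigenvalues are known. The minimal polynomial is
  m_A(x) = Π_λ (x − λ)^{k_λ}
where k_λ is the size of the *largest* Jordan block for λ (equivalently, the smallest k with (A − λI)^k v = 0 for every generalised eigenvector v of λ).

  λ = 0: largest Jordan block has size 3, contributing (x − 0)^3

So m_A(x) = x^3 = x^3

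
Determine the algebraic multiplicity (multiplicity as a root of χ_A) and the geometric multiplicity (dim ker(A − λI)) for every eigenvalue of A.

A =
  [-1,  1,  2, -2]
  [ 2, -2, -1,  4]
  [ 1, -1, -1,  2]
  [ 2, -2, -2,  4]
λ = 0: alg = 4, geom = 2

Step 1 — factor the characteristic polynomial to read off the algebraic multiplicities:
  χ_A(x) = x^4

Step 2 — compute geometric multiplicities via the rank-nullity identity g(λ) = n − rank(A − λI):
  rank(A − (0)·I) = 2, so dim ker(A − (0)·I) = n − 2 = 2

Summary:
  λ = 0: algebraic multiplicity = 4, geometric multiplicity = 2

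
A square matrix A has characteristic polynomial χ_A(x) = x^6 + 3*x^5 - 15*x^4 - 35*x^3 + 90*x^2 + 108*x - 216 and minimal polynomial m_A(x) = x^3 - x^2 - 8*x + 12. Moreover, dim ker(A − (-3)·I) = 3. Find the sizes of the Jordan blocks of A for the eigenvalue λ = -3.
Block sizes for λ = -3: [1, 1, 1]

Step 1 — from the characteristic polynomial, algebraic multiplicity of λ = -3 is 3. From dim ker(A − (-3)·I) = 3, there are exactly 3 Jordan blocks for λ = -3.
Step 2 — from the minimal polynomial, the factor (x + 3) tells us the largest block for λ = -3 has size 1.
Step 3 — with total size 3, 3 blocks, and largest block 1, the block sizes (in nonincreasing order) are [1, 1, 1].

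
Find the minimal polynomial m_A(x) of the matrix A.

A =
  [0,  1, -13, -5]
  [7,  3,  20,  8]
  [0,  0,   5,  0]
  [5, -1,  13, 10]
x^3 - 13*x^2 + 56*x - 80

The characteristic polynomial is χ_A(x) = (x - 5)^2*(x - 4)^2, so the eigenvalues are known. The minimal polynomial is
  m_A(x) = Π_λ (x − λ)^{k_λ}
where k_λ is the size of the *largest* Jordan block for λ (equivalently, the smallest k with (A − λI)^k v = 0 for every generalised eigenvector v of λ).

  λ = 4: largest Jordan block has size 2, contributing (x − 4)^2
  λ = 5: largest Jordan block has size 1, contributing (x − 5)

So m_A(x) = (x - 5)*(x - 4)^2 = x^3 - 13*x^2 + 56*x - 80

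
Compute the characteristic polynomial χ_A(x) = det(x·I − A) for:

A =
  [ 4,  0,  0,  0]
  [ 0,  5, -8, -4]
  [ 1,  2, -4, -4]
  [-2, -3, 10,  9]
x^4 - 14*x^3 + 73*x^2 - 168*x + 144

Expanding det(x·I − A) (e.g. by cofactor expansion or by noting that A is similar to its Jordan form J, which has the same characteristic polynomial as A) gives
  χ_A(x) = x^4 - 14*x^3 + 73*x^2 - 168*x + 144
which factors as (x - 4)^2*(x - 3)^2. The eigenvalues (with algebraic multiplicities) are λ = 3 with multiplicity 2, λ = 4 with multiplicity 2.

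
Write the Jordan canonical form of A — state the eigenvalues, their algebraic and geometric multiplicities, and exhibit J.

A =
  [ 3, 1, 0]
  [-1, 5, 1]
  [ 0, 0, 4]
J_3(4)

The characteristic polynomial is
  det(x·I − A) = x^3 - 12*x^2 + 48*x - 64 = (x - 4)^3

Eigenvalues and multiplicities (the geometric multiplicity of λ is n − rank(A − λI), which equals the number of Jordan blocks for λ):
  λ = 4: algebraic multiplicity = 3, geometric multiplicity = 1

Determining the block sizes for each eigenvalue:
  λ = 4: one block (gm = 1), so the single block has size am = 3 → block sizes [3]

Assembling the blocks gives a Jordan form
J =
  [4, 1, 0]
  [0, 4, 1]
  [0, 0, 4]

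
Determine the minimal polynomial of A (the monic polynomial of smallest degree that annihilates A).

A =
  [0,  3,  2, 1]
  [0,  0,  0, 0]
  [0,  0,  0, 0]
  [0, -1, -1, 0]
x^3

The characteristic polynomial is χ_A(x) = x^4, so the eigenvalues are known. The minimal polynomial is
  m_A(x) = Π_λ (x − λ)^{k_λ}
where k_λ is the size of the *largest* Jordan block for λ (equivalently, the smallest k with (A − λI)^k v = 0 for every generalised eigenvector v of λ).

  λ = 0: largest Jordan block has size 3, contributing (x − 0)^3

So m_A(x) = x^3 = x^3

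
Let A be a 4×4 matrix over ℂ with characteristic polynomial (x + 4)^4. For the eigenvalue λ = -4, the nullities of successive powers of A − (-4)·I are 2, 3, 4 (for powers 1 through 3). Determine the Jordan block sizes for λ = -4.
Block sizes for λ = -4: [3, 1]

From the dimensions of kernels of powers, the number of Jordan blocks of size at least j is d_j − d_{j−1} where d_j = dim ker(N^j) (with d_0 = 0). Computing the differences gives [2, 1, 1].
The number of blocks of size exactly k is (#blocks of size ≥ k) − (#blocks of size ≥ k + 1), so the partition is: 1 block(s) of size 1, 1 block(s) of size 3.
In nonincreasing order the block sizes are [3, 1].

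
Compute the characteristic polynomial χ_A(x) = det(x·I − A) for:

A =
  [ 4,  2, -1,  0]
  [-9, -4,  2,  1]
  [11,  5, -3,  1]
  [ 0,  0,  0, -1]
x^4 + 4*x^3 + 6*x^2 + 4*x + 1

Expanding det(x·I − A) (e.g. by cofactor expansion or by noting that A is similar to its Jordan form J, which has the same characteristic polynomial as A) gives
  χ_A(x) = x^4 + 4*x^3 + 6*x^2 + 4*x + 1
which factors as (x + 1)^4. The eigenvalues (with algebraic multiplicities) are λ = -1 with multiplicity 4.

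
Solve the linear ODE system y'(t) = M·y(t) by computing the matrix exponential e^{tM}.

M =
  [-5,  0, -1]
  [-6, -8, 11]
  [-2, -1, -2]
e^{tM} =
  [t^2*exp(-5*t) + exp(-5*t), t^2*exp(-5*t)/2, -3*t^2*exp(-5*t)/2 - t*exp(-5*t)]
  [-2*t^2*exp(-5*t) - 6*t*exp(-5*t), -t^2*exp(-5*t) - 3*t*exp(-5*t) + exp(-5*t), 3*t^2*exp(-5*t) + 11*t*exp(-5*t)]
  [-2*t*exp(-5*t), -t*exp(-5*t), 3*t*exp(-5*t) + exp(-5*t)]

Strategy: write M = P · J · P⁻¹ where J is a Jordan canonical form, so e^{tM} = P · e^{tJ} · P⁻¹, and e^{tJ} can be computed block-by-block.

M has Jordan form
J =
  [-5,  1,  0]
  [ 0, -5,  1]
  [ 0,  0, -5]
(up to reordering of blocks).

Per-block formulas:
  For a 3×3 Jordan block J_3(-5): exp(t · J_3(-5)) = e^(-5t)·(I + t·N + (t^2/2)·N^2), where N is the 3×3 nilpotent shift.

After assembling e^{tJ} and conjugating by P, we get:

e^{tM} =
  [t^2*exp(-5*t) + exp(-5*t), t^2*exp(-5*t)/2, -3*t^2*exp(-5*t)/2 - t*exp(-5*t)]
  [-2*t^2*exp(-5*t) - 6*t*exp(-5*t), -t^2*exp(-5*t) - 3*t*exp(-5*t) + exp(-5*t), 3*t^2*exp(-5*t) + 11*t*exp(-5*t)]
  [-2*t*exp(-5*t), -t*exp(-5*t), 3*t*exp(-5*t) + exp(-5*t)]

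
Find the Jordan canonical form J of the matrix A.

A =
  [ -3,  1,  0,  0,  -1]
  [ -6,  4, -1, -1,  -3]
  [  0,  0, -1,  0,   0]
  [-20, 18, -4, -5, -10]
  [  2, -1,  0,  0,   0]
J_3(-1) ⊕ J_1(-1) ⊕ J_1(-1)

The characteristic polynomial is
  det(x·I − A) = x^5 + 5*x^4 + 10*x^3 + 10*x^2 + 5*x + 1 = (x + 1)^5

Eigenvalues and multiplicities (the geometric multiplicity of λ is n − rank(A − λI), which equals the number of Jordan blocks for λ):
  λ = -1: algebraic multiplicity = 5, geometric multiplicity = 3

Determining the block sizes for each eigenvalue:
  λ = -1: with am = 5 and gm = 3, the partition is not yet determined (e.g. several partitions of 5 into 3 parts exist). Let N = A − (-1)·I. Computing rank(N^1) = 2, rank(N^2) = 1, rank(N^3) = 0; the number of blocks of size ≥ j is rank(N^{j−1}) − rank(N^j), giving [3, 1, 1]. So we have 1 block(s) of size 3, 2 block(s) of size 1 → block sizes [3, 1, 1]

Assembling the blocks gives a Jordan form
J =
  [-1,  1,  0,  0,  0]
  [ 0, -1,  1,  0,  0]
  [ 0,  0, -1,  0,  0]
  [ 0,  0,  0, -1,  0]
  [ 0,  0,  0,  0, -1]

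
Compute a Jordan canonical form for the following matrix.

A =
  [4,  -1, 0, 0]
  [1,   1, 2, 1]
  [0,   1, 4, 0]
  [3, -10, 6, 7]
J_3(4) ⊕ J_1(4)

The characteristic polynomial is
  det(x·I − A) = x^4 - 16*x^3 + 96*x^2 - 256*x + 256 = (x - 4)^4

Eigenvalues and multiplicities (the geometric multiplicity of λ is n − rank(A − λI), which equals the number of Jordan blocks for λ):
  λ = 4: algebraic multiplicity = 4, geometric multiplicity = 2

Determining the block sizes for each eigenvalue:
  λ = 4: with am = 4 and gm = 2, the partition is not yet determined (e.g. several partitions of 4 into 2 parts exist). Let N = A − (4)·I. Computing rank(N^1) = 2, rank(N^2) = 1, rank(N^3) = 0; the number of blocks of size ≥ j is rank(N^{j−1}) − rank(N^j), giving [2, 1, 1]. So we have 1 block(s) of size 3, 1 block(s) of size 1 → block sizes [3, 1]

Assembling the blocks gives a Jordan form
J =
  [4, 1, 0, 0]
  [0, 4, 1, 0]
  [0, 0, 4, 0]
  [0, 0, 0, 4]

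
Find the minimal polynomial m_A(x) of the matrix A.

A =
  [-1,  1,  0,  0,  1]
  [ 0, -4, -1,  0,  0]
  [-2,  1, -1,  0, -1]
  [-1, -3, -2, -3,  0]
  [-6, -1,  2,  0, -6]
x^3 + 9*x^2 + 27*x + 27

The characteristic polynomial is χ_A(x) = (x + 3)^5, so the eigenvalues are known. The minimal polynomial is
  m_A(x) = Π_λ (x − λ)^{k_λ}
where k_λ is the size of the *largest* Jordan block for λ (equivalently, the smallest k with (A − λI)^k v = 0 for every generalised eigenvector v of λ).

  λ = -3: largest Jordan block has size 3, contributing (x + 3)^3

So m_A(x) = (x + 3)^3 = x^3 + 9*x^2 + 27*x + 27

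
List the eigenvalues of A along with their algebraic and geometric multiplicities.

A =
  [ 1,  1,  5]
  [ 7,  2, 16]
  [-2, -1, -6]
λ = -1: alg = 3, geom = 1

Step 1 — factor the characteristic polynomial to read off the algebraic multiplicities:
  χ_A(x) = (x + 1)^3

Step 2 — compute geometric multiplicities via the rank-nullity identity g(λ) = n − rank(A − λI):
  rank(A − (-1)·I) = 2, so dim ker(A − (-1)·I) = n − 2 = 1

Summary:
  λ = -1: algebraic multiplicity = 3, geometric multiplicity = 1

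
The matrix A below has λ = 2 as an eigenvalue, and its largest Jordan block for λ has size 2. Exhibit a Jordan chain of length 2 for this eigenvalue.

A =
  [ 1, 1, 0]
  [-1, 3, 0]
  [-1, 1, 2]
A Jordan chain for λ = 2 of length 2:
v_1 = (-1, -1, -1)ᵀ
v_2 = (1, 0, 0)ᵀ

Let N = A − (2)·I. We want v_2 with N^2 v_2 = 0 but N^1 v_2 ≠ 0; then v_{j-1} := N · v_j for j = 2, …, 2.

Pick v_2 = (1, 0, 0)ᵀ.
Then v_1 = N · v_2 = (-1, -1, -1)ᵀ.

Sanity check: (A − (2)·I) v_1 = (0, 0, 0)ᵀ = 0. ✓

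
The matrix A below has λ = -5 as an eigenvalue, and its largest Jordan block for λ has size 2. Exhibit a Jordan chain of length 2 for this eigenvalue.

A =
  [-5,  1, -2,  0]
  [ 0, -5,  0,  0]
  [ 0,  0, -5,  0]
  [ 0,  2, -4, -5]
A Jordan chain for λ = -5 of length 2:
v_1 = (1, 0, 0, 2)ᵀ
v_2 = (0, 1, 0, 0)ᵀ

Let N = A − (-5)·I. We want v_2 with N^2 v_2 = 0 but N^1 v_2 ≠ 0; then v_{j-1} := N · v_j for j = 2, …, 2.

Pick v_2 = (0, 1, 0, 0)ᵀ.
Then v_1 = N · v_2 = (1, 0, 0, 2)ᵀ.

Sanity check: (A − (-5)·I) v_1 = (0, 0, 0, 0)ᵀ = 0. ✓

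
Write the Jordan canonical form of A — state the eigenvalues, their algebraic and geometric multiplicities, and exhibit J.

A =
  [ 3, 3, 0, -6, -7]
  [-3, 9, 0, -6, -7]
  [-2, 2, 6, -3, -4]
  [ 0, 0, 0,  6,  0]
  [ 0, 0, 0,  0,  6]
J_2(6) ⊕ J_2(6) ⊕ J_1(6)

The characteristic polynomial is
  det(x·I − A) = x^5 - 30*x^4 + 360*x^3 - 2160*x^2 + 6480*x - 7776 = (x - 6)^5

Eigenvalues and multiplicities (the geometric multiplicity of λ is n − rank(A − λI), which equals the number of Jordan blocks for λ):
  λ = 6: algebraic multiplicity = 5, geometric multiplicity = 3

Determining the block sizes for each eigenvalue:
  λ = 6: with am = 5 and gm = 3, the partition is not yet determined (e.g. several partitions of 5 into 3 parts exist). Let N = A − (6)·I. Computing rank(N^1) = 2, rank(N^2) = 0; the number of blocks of size ≥ j is rank(N^{j−1}) − rank(N^j), giving [3, 2]. So we have 2 block(s) of size 2, 1 block(s) of size 1 → block sizes [2, 2, 1]

Assembling the blocks gives a Jordan form
J =
  [6, 1, 0, 0, 0]
  [0, 6, 0, 0, 0]
  [0, 0, 6, 1, 0]
  [0, 0, 0, 6, 0]
  [0, 0, 0, 0, 6]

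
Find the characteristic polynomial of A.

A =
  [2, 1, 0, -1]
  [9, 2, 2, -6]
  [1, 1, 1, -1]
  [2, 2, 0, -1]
x^4 - 4*x^3 + 6*x^2 - 4*x + 1

Expanding det(x·I − A) (e.g. by cofactor expansion or by noting that A is similar to its Jordan form J, which has the same characteristic polynomial as A) gives
  χ_A(x) = x^4 - 4*x^3 + 6*x^2 - 4*x + 1
which factors as (x - 1)^4. The eigenvalues (with algebraic multiplicities) are λ = 1 with multiplicity 4.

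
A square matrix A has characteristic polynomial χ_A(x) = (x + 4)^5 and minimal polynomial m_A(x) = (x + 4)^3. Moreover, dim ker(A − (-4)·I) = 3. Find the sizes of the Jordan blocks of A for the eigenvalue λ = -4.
Block sizes for λ = -4: [3, 1, 1]

Step 1 — from the characteristic polynomial, algebraic multiplicity of λ = -4 is 5. From dim ker(A − (-4)·I) = 3, there are exactly 3 Jordan blocks for λ = -4.
Step 2 — from the minimal polynomial, the factor (x + 4)^3 tells us the largest block for λ = -4 has size 3.
Step 3 — with total size 5, 3 blocks, and largest block 3, the block sizes (in nonincreasing order) are [3, 1, 1].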